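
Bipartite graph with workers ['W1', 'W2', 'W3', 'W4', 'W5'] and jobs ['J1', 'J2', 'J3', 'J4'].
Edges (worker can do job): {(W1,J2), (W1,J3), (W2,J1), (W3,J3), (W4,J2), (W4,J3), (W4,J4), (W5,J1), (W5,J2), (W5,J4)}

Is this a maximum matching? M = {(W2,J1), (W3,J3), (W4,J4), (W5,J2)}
Yes, size 4 is maximum

Proposed matching has size 4.
Maximum matching size for this graph: 4.

This is a maximum matching.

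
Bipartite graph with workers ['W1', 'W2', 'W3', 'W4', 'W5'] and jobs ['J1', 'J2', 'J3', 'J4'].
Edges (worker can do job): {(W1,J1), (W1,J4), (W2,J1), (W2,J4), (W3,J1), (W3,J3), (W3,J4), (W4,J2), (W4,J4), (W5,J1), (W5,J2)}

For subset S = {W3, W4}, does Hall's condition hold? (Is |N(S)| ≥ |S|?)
Yes: |N(S)| = 4, |S| = 2

Subset S = {W3, W4}
Neighbors N(S) = {J1, J2, J3, J4}

|N(S)| = 4, |S| = 2
Hall's condition: |N(S)| ≥ |S| is satisfied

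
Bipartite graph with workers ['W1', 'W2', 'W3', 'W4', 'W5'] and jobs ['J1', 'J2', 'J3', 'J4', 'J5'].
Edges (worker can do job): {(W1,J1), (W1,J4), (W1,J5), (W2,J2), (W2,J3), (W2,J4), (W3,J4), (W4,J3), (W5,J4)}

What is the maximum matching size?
Maximum matching size = 4

Maximum matching: {(W1,J1), (W2,J2), (W3,J4), (W4,J3)}
Size: 4

This assigns 4 workers to 4 distinct jobs.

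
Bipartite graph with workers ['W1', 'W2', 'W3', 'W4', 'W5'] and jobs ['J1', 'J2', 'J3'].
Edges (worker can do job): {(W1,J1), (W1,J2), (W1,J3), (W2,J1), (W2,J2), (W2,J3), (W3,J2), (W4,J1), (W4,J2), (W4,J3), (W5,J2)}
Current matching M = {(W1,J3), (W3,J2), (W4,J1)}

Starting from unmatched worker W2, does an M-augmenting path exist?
No augmenting path from W2

Alternating search from W2 reaches jobs: {J1, J2, J3}.
Every reachable job is already matched in M, and following those matched edges back to workers exposes no further unvisited jobs.
No M-augmenting path from W2 exists.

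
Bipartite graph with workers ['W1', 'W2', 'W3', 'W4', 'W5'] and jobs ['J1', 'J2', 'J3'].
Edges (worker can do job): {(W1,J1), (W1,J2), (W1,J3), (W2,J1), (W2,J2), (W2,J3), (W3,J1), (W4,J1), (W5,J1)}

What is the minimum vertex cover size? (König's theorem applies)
Minimum vertex cover size = 3

By König's theorem: in bipartite graphs,
min vertex cover = max matching = 3

Maximum matching has size 3, so minimum vertex cover also has size 3.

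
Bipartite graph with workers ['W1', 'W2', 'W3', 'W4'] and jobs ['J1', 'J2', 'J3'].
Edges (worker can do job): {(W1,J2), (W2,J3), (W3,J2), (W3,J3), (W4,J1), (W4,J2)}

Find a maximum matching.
Matching: {(W1,J2), (W3,J3), (W4,J1)}

Maximum matching (size 3):
  W1 → J2
  W3 → J3
  W4 → J1

Each worker is assigned to at most one job, and each job to at most one worker.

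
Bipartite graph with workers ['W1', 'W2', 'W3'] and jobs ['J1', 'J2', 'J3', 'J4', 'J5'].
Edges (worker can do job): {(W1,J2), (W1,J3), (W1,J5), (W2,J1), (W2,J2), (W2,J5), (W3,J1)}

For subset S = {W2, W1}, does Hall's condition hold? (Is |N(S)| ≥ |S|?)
Yes: |N(S)| = 4, |S| = 2

Subset S = {W2, W1}
Neighbors N(S) = {J1, J2, J3, J5}

|N(S)| = 4, |S| = 2
Hall's condition: |N(S)| ≥ |S| is satisfied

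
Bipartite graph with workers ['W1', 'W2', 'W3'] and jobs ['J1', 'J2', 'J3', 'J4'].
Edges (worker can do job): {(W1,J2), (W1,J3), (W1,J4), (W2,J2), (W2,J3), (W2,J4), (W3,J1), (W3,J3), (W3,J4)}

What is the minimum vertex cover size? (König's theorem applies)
Minimum vertex cover size = 3

By König's theorem: in bipartite graphs,
min vertex cover = max matching = 3

Maximum matching has size 3, so minimum vertex cover also has size 3.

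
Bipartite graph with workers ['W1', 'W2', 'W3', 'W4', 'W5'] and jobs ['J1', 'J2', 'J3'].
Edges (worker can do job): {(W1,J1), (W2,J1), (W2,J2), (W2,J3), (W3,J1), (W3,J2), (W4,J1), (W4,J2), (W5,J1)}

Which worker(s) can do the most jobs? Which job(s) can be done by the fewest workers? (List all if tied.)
Most versatile: W2 (3 jobs); Least covered: J3 (1 workers)

Worker degrees (jobs they can do): W1:1, W2:3, W3:2, W4:2, W5:1
Job degrees (workers who can do it): J1:5, J2:3, J3:1

Maximum worker degree is 3, achieved by: W2
Minimum job degree is 1, achieved by: J3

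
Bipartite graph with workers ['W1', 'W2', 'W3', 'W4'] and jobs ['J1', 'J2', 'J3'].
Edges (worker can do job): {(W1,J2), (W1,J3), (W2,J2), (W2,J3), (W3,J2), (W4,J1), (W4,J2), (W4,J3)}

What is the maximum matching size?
Maximum matching size = 3

Maximum matching: {(W1,J3), (W3,J2), (W4,J1)}
Size: 3

This assigns 3 workers to 3 distinct jobs.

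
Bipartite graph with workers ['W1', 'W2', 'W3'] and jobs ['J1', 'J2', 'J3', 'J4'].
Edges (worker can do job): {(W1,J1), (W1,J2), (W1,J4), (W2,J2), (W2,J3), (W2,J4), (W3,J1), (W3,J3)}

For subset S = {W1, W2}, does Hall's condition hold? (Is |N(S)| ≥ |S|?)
Yes: |N(S)| = 4, |S| = 2

Subset S = {W1, W2}
Neighbors N(S) = {J1, J2, J3, J4}

|N(S)| = 4, |S| = 2
Hall's condition: |N(S)| ≥ |S| is satisfied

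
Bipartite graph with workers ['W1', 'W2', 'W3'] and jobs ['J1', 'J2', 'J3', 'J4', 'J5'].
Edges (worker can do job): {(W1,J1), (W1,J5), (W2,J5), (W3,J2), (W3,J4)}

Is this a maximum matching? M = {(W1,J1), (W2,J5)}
No, size 2 is not maximum

Proposed matching has size 2.
Maximum matching size for this graph: 3.

This is NOT maximum - can be improved to size 3.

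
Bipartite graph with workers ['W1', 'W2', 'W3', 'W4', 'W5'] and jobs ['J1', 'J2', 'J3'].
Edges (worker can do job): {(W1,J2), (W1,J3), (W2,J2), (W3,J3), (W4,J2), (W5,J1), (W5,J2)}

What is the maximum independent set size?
Maximum independent set = 5

By König's theorem:
- Min vertex cover = Max matching = 3
- Max independent set = Total vertices - Min vertex cover
- Max independent set = 8 - 3 = 5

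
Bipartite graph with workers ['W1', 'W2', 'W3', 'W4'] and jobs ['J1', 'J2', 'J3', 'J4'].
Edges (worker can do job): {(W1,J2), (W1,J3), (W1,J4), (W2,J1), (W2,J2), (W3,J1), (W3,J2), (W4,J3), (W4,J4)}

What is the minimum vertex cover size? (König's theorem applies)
Minimum vertex cover size = 4

By König's theorem: in bipartite graphs,
min vertex cover = max matching = 4

Maximum matching has size 4, so minimum vertex cover also has size 4.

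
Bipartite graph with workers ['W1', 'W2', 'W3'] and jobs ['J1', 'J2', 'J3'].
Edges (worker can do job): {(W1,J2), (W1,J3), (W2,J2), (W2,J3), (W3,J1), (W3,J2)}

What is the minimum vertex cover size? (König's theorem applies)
Minimum vertex cover size = 3

By König's theorem: in bipartite graphs,
min vertex cover = max matching = 3

Maximum matching has size 3, so minimum vertex cover also has size 3.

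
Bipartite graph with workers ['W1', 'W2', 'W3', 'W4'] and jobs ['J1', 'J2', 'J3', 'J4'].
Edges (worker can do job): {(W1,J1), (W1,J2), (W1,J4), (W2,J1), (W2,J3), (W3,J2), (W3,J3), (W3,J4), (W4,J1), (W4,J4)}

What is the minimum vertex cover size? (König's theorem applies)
Minimum vertex cover size = 4

By König's theorem: in bipartite graphs,
min vertex cover = max matching = 4

Maximum matching has size 4, so minimum vertex cover also has size 4.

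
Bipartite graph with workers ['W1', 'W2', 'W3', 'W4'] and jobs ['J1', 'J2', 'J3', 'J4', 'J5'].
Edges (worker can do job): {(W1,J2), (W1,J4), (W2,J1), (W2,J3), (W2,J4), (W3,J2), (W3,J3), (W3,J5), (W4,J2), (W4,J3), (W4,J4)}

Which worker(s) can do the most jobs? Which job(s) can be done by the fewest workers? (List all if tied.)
Most versatile: W2, W3, W4 (3 jobs); Least covered: J1, J5 (1 workers)

Worker degrees (jobs they can do): W1:2, W2:3, W3:3, W4:3
Job degrees (workers who can do it): J1:1, J2:3, J3:3, J4:3, J5:1

Maximum worker degree is 3, achieved by: W2, W3, W4
Minimum job degree is 1, achieved by: J1, J5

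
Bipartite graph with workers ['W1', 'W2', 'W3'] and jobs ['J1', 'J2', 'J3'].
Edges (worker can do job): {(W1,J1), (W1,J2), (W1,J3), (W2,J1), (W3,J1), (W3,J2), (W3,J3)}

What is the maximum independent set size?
Maximum independent set = 3

By König's theorem:
- Min vertex cover = Max matching = 3
- Max independent set = Total vertices - Min vertex cover
- Max independent set = 6 - 3 = 3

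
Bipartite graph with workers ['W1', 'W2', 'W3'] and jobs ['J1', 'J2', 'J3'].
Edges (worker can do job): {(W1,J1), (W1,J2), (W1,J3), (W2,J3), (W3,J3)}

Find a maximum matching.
Matching: {(W1,J2), (W3,J3)}

Maximum matching (size 2):
  W1 → J2
  W3 → J3

Each worker is assigned to at most one job, and each job to at most one worker.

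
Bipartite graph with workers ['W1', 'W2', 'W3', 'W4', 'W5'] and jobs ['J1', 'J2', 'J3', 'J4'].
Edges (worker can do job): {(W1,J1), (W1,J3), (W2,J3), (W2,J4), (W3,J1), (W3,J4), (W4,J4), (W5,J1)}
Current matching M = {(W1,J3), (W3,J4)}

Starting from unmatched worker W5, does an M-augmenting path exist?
Yes: W5 → J1

An M-augmenting path alternates non-matching / matching edges, starting and ending at unmatched vertices.
Path: W5 → J1
(J1 is unmatched in M, so the path is augmenting.)
Flipping edges along this path would increase |M| from 2 to 3.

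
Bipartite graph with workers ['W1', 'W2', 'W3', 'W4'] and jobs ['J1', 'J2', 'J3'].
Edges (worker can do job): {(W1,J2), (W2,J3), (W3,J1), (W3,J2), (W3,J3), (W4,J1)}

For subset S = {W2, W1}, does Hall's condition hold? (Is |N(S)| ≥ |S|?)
Yes: |N(S)| = 2, |S| = 2

Subset S = {W2, W1}
Neighbors N(S) = {J2, J3}

|N(S)| = 2, |S| = 2
Hall's condition: |N(S)| ≥ |S| is satisfied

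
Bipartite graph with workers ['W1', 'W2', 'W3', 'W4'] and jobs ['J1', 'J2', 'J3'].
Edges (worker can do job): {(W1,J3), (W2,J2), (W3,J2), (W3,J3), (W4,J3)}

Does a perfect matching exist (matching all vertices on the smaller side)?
No, maximum matching has size 2 < 3

Maximum matching has size 2, need 3 for perfect matching.
Unmatched workers: ['W1', 'W2']
Unmatched jobs: ['J1']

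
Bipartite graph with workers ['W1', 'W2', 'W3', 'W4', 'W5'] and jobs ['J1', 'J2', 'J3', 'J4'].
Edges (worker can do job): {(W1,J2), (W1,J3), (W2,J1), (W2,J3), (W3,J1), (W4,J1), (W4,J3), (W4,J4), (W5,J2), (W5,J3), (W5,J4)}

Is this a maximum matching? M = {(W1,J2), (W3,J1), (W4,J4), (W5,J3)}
Yes, size 4 is maximum

Proposed matching has size 4.
Maximum matching size for this graph: 4.

This is a maximum matching.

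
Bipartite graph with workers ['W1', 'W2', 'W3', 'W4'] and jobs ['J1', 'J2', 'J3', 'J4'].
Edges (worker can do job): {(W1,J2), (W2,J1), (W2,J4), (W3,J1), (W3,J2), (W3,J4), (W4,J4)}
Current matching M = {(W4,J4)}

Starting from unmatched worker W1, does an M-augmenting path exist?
Yes: W1 → J2

An M-augmenting path alternates non-matching / matching edges, starting and ending at unmatched vertices.
Path: W1 → J2
(J2 is unmatched in M, so the path is augmenting.)
Flipping edges along this path would increase |M| from 1 to 2.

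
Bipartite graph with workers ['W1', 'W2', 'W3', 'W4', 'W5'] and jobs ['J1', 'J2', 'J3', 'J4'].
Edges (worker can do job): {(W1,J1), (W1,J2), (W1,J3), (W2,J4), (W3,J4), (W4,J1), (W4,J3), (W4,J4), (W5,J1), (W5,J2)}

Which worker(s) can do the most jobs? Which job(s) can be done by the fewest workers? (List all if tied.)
Most versatile: W1, W4 (3 jobs); Least covered: J2, J3 (2 workers)

Worker degrees (jobs they can do): W1:3, W2:1, W3:1, W4:3, W5:2
Job degrees (workers who can do it): J1:3, J2:2, J3:2, J4:3

Maximum worker degree is 3, achieved by: W1, W4
Minimum job degree is 2, achieved by: J2, J3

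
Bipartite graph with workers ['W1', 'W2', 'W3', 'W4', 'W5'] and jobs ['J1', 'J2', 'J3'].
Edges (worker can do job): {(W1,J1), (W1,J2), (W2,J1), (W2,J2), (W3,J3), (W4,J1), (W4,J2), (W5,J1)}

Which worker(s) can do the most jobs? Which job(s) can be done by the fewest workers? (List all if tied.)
Most versatile: W1, W2, W4 (2 jobs); Least covered: J3 (1 workers)

Worker degrees (jobs they can do): W1:2, W2:2, W3:1, W4:2, W5:1
Job degrees (workers who can do it): J1:4, J2:3, J3:1

Maximum worker degree is 2, achieved by: W1, W2, W4
Minimum job degree is 1, achieved by: J3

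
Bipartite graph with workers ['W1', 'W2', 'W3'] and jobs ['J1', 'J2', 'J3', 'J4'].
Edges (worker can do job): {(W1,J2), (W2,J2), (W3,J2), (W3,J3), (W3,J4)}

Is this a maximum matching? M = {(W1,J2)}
No, size 1 is not maximum

Proposed matching has size 1.
Maximum matching size for this graph: 2.

This is NOT maximum - can be improved to size 2.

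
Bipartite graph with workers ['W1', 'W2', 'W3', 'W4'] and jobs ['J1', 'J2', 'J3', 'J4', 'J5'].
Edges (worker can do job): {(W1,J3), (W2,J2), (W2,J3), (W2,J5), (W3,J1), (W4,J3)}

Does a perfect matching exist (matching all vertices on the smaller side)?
No, maximum matching has size 3 < 4

Maximum matching has size 3, need 4 for perfect matching.
Unmatched workers: ['W1']
Unmatched jobs: ['J5', 'J4']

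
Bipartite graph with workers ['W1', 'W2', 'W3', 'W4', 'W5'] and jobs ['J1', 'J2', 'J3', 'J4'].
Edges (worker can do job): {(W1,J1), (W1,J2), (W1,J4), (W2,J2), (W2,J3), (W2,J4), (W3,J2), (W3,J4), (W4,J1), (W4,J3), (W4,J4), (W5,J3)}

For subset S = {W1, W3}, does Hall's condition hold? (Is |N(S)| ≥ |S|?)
Yes: |N(S)| = 3, |S| = 2

Subset S = {W1, W3}
Neighbors N(S) = {J1, J2, J4}

|N(S)| = 3, |S| = 2
Hall's condition: |N(S)| ≥ |S| is satisfied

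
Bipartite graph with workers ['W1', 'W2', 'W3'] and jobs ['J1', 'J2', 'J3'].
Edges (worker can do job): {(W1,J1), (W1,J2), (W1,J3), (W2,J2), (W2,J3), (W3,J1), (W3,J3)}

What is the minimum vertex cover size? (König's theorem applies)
Minimum vertex cover size = 3

By König's theorem: in bipartite graphs,
min vertex cover = max matching = 3

Maximum matching has size 3, so minimum vertex cover also has size 3.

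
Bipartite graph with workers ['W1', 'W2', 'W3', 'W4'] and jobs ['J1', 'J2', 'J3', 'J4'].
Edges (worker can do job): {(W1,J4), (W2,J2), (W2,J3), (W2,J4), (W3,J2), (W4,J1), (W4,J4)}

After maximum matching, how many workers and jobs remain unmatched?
Unmatched: 0 workers, 0 jobs

Maximum matching size: 4
Workers: 4 total, 4 matched, 0 unmatched
Jobs: 4 total, 4 matched, 0 unmatched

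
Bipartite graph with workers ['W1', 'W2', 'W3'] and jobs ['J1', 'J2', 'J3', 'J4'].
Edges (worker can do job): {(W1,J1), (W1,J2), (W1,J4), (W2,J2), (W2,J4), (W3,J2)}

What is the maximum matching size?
Maximum matching size = 3

Maximum matching: {(W1,J1), (W2,J4), (W3,J2)}
Size: 3

This assigns 3 workers to 3 distinct jobs.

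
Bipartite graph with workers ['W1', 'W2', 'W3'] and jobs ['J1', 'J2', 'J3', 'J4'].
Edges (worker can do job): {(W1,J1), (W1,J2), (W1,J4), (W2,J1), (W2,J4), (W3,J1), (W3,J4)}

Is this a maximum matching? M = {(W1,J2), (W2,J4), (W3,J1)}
Yes, size 3 is maximum

Proposed matching has size 3.
Maximum matching size for this graph: 3.

This is a maximum matching.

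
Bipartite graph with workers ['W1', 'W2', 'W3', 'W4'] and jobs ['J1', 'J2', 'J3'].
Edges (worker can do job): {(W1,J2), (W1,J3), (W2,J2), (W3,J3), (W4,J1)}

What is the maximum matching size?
Maximum matching size = 3

Maximum matching: {(W1,J2), (W3,J3), (W4,J1)}
Size: 3

This assigns 3 workers to 3 distinct jobs.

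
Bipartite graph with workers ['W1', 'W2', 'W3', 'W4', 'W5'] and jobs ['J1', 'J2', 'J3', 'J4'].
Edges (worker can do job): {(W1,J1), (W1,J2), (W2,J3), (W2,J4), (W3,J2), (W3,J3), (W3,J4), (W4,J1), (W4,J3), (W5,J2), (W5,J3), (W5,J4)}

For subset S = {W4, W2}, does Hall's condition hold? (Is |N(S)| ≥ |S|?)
Yes: |N(S)| = 3, |S| = 2

Subset S = {W4, W2}
Neighbors N(S) = {J1, J3, J4}

|N(S)| = 3, |S| = 2
Hall's condition: |N(S)| ≥ |S| is satisfied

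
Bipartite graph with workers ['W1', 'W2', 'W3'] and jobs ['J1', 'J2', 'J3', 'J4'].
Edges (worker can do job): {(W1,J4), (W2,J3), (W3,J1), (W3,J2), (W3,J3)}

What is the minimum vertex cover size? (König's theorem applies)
Minimum vertex cover size = 3

By König's theorem: in bipartite graphs,
min vertex cover = max matching = 3

Maximum matching has size 3, so minimum vertex cover also has size 3.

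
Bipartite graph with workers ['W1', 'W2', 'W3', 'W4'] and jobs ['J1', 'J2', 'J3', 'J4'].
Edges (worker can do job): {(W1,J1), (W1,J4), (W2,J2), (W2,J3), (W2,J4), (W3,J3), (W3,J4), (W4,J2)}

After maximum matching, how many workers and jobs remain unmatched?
Unmatched: 0 workers, 0 jobs

Maximum matching size: 4
Workers: 4 total, 4 matched, 0 unmatched
Jobs: 4 total, 4 matched, 0 unmatched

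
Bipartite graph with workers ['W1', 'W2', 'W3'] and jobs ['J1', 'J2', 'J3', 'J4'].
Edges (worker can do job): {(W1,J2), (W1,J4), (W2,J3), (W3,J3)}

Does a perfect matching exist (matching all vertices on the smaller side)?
No, maximum matching has size 2 < 3

Maximum matching has size 2, need 3 for perfect matching.
Unmatched workers: ['W2']
Unmatched jobs: ['J1', 'J2']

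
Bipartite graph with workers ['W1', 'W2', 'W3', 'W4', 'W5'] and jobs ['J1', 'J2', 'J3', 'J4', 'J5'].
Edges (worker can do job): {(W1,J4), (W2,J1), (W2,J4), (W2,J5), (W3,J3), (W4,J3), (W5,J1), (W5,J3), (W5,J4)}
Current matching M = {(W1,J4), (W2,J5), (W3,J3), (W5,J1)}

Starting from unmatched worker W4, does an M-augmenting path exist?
No augmenting path from W4

Alternating search from W4 reaches jobs: {J3}.
Every reachable job is already matched in M, and following those matched edges back to workers exposes no further unvisited jobs.
No M-augmenting path from W4 exists.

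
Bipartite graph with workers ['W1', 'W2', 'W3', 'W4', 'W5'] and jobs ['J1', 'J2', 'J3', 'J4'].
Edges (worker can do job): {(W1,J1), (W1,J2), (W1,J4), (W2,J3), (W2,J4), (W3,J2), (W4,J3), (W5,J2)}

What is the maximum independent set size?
Maximum independent set = 5

By König's theorem:
- Min vertex cover = Max matching = 4
- Max independent set = Total vertices - Min vertex cover
- Max independent set = 9 - 4 = 5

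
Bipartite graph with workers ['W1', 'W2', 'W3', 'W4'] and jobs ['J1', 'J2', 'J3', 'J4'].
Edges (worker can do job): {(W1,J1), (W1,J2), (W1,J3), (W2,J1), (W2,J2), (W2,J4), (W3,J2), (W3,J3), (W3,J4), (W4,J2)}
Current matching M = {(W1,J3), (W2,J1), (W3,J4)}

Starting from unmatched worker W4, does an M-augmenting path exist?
Yes: W4 → J2

An M-augmenting path alternates non-matching / matching edges, starting and ending at unmatched vertices.
Path: W4 → J2
(J2 is unmatched in M, so the path is augmenting.)
Flipping edges along this path would increase |M| from 3 to 4.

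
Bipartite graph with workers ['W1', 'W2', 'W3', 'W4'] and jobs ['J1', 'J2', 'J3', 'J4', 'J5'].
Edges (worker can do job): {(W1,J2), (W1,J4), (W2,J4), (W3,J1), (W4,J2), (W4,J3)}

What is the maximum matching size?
Maximum matching size = 4

Maximum matching: {(W1,J2), (W2,J4), (W3,J1), (W4,J3)}
Size: 4

This assigns 4 workers to 4 distinct jobs.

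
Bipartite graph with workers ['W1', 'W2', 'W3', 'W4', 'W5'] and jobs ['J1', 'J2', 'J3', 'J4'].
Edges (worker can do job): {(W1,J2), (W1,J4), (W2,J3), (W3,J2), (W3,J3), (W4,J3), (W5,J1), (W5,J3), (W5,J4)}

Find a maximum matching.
Matching: {(W1,J4), (W3,J2), (W4,J3), (W5,J1)}

Maximum matching (size 4):
  W1 → J4
  W3 → J2
  W4 → J3
  W5 → J1

Each worker is assigned to at most one job, and each job to at most one worker.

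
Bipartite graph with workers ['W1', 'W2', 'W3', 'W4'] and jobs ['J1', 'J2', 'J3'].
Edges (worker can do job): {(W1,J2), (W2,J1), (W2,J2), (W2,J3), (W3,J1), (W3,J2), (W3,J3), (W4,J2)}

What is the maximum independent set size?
Maximum independent set = 4

By König's theorem:
- Min vertex cover = Max matching = 3
- Max independent set = Total vertices - Min vertex cover
- Max independent set = 7 - 3 = 4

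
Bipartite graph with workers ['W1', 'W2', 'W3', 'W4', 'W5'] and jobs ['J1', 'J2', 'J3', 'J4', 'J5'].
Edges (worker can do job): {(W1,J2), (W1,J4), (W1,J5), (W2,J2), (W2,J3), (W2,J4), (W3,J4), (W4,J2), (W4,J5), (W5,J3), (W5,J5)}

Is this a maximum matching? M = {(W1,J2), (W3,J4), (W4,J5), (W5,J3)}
Yes, size 4 is maximum

Proposed matching has size 4.
Maximum matching size for this graph: 4.

This is a maximum matching.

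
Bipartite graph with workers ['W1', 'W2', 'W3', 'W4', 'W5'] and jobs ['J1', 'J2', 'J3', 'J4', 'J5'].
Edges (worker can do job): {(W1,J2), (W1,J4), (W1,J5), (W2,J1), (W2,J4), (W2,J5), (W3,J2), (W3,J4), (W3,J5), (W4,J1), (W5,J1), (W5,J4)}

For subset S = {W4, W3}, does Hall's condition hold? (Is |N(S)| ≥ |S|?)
Yes: |N(S)| = 4, |S| = 2

Subset S = {W4, W3}
Neighbors N(S) = {J1, J2, J4, J5}

|N(S)| = 4, |S| = 2
Hall's condition: |N(S)| ≥ |S| is satisfied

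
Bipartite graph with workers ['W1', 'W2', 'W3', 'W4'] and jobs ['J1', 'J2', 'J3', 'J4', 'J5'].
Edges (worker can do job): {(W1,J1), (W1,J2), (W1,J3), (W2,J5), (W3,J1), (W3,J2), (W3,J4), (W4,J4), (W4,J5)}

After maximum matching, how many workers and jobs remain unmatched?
Unmatched: 0 workers, 1 jobs

Maximum matching size: 4
Workers: 4 total, 4 matched, 0 unmatched
Jobs: 5 total, 4 matched, 1 unmatched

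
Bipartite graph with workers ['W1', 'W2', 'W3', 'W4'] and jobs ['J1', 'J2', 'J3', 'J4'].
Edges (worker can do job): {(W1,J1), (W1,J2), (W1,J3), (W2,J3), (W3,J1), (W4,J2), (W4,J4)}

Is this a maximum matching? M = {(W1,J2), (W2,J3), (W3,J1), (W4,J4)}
Yes, size 4 is maximum

Proposed matching has size 4.
Maximum matching size for this graph: 4.

This is a maximum matching.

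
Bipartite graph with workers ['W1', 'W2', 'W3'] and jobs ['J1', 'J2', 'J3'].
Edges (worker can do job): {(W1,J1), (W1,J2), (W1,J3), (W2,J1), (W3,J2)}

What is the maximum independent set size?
Maximum independent set = 3

By König's theorem:
- Min vertex cover = Max matching = 3
- Max independent set = Total vertices - Min vertex cover
- Max independent set = 6 - 3 = 3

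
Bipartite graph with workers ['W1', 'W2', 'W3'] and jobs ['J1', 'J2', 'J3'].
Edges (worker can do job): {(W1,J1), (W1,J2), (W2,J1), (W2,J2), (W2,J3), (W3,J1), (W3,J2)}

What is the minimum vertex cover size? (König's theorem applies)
Minimum vertex cover size = 3

By König's theorem: in bipartite graphs,
min vertex cover = max matching = 3

Maximum matching has size 3, so minimum vertex cover also has size 3.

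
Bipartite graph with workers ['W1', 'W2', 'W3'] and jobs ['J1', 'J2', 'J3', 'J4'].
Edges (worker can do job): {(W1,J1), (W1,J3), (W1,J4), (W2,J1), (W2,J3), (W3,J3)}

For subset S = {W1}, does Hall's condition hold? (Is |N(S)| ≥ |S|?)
Yes: |N(S)| = 3, |S| = 1

Subset S = {W1}
Neighbors N(S) = {J1, J3, J4}

|N(S)| = 3, |S| = 1
Hall's condition: |N(S)| ≥ |S| is satisfied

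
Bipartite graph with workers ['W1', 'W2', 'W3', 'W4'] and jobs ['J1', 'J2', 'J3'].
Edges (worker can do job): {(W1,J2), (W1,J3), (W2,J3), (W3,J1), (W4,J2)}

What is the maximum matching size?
Maximum matching size = 3

Maximum matching: {(W1,J3), (W3,J1), (W4,J2)}
Size: 3

This assigns 3 workers to 3 distinct jobs.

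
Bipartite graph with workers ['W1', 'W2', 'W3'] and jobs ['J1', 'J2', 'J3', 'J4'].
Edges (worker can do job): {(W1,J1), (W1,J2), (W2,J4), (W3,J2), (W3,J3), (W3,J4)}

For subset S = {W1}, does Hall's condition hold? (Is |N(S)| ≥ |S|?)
Yes: |N(S)| = 2, |S| = 1

Subset S = {W1}
Neighbors N(S) = {J1, J2}

|N(S)| = 2, |S| = 1
Hall's condition: |N(S)| ≥ |S| is satisfied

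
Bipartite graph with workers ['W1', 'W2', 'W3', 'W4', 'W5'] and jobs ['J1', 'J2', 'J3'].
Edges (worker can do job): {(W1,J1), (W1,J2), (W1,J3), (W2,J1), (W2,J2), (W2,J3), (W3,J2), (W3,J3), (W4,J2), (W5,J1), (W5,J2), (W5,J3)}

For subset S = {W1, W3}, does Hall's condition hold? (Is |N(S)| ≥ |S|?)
Yes: |N(S)| = 3, |S| = 2

Subset S = {W1, W3}
Neighbors N(S) = {J1, J2, J3}

|N(S)| = 3, |S| = 2
Hall's condition: |N(S)| ≥ |S| is satisfied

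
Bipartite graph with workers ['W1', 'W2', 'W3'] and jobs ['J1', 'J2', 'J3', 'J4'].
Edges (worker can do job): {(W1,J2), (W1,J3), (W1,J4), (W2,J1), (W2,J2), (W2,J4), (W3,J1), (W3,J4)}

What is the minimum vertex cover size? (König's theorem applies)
Minimum vertex cover size = 3

By König's theorem: in bipartite graphs,
min vertex cover = max matching = 3

Maximum matching has size 3, so minimum vertex cover also has size 3.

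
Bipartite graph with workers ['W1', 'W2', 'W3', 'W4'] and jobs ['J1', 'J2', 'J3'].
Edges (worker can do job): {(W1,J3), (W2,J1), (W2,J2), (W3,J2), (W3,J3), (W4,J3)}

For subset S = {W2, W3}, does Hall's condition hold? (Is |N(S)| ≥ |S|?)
Yes: |N(S)| = 3, |S| = 2

Subset S = {W2, W3}
Neighbors N(S) = {J1, J2, J3}

|N(S)| = 3, |S| = 2
Hall's condition: |N(S)| ≥ |S| is satisfied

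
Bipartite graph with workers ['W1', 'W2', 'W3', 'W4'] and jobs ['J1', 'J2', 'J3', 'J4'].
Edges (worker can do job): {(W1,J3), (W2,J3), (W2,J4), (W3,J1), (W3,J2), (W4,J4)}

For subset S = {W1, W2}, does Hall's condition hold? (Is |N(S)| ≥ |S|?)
Yes: |N(S)| = 2, |S| = 2

Subset S = {W1, W2}
Neighbors N(S) = {J3, J4}

|N(S)| = 2, |S| = 2
Hall's condition: |N(S)| ≥ |S| is satisfied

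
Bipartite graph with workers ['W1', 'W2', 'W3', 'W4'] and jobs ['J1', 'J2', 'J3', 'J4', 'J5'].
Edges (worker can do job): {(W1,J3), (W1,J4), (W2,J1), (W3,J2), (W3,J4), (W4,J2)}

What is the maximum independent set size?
Maximum independent set = 5

By König's theorem:
- Min vertex cover = Max matching = 4
- Max independent set = Total vertices - Min vertex cover
- Max independent set = 9 - 4 = 5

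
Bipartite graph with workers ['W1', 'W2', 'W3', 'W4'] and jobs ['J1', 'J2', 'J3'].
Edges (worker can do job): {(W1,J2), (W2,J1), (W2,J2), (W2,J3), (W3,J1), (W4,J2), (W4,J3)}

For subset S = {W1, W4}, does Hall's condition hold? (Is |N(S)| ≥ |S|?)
Yes: |N(S)| = 2, |S| = 2

Subset S = {W1, W4}
Neighbors N(S) = {J2, J3}

|N(S)| = 2, |S| = 2
Hall's condition: |N(S)| ≥ |S| is satisfied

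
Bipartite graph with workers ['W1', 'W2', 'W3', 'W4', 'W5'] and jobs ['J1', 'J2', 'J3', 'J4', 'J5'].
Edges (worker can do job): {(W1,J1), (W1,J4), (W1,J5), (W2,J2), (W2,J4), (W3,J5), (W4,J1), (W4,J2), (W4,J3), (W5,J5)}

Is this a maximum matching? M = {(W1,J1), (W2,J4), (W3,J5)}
No, size 3 is not maximum

Proposed matching has size 3.
Maximum matching size for this graph: 4.

This is NOT maximum - can be improved to size 4.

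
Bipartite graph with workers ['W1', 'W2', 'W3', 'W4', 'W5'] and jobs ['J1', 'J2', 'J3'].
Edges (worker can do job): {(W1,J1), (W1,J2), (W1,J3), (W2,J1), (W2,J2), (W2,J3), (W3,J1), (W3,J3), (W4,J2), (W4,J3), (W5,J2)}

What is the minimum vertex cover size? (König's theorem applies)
Minimum vertex cover size = 3

By König's theorem: in bipartite graphs,
min vertex cover = max matching = 3

Maximum matching has size 3, so minimum vertex cover also has size 3.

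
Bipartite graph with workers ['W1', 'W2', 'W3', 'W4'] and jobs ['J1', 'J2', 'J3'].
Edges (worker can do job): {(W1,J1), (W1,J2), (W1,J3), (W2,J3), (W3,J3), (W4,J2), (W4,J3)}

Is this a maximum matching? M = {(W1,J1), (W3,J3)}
No, size 2 is not maximum

Proposed matching has size 2.
Maximum matching size for this graph: 3.

This is NOT maximum - can be improved to size 3.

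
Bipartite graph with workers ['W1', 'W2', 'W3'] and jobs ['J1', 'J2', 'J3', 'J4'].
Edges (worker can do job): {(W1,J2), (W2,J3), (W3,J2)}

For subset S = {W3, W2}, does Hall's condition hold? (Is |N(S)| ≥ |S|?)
Yes: |N(S)| = 2, |S| = 2

Subset S = {W3, W2}
Neighbors N(S) = {J2, J3}

|N(S)| = 2, |S| = 2
Hall's condition: |N(S)| ≥ |S| is satisfied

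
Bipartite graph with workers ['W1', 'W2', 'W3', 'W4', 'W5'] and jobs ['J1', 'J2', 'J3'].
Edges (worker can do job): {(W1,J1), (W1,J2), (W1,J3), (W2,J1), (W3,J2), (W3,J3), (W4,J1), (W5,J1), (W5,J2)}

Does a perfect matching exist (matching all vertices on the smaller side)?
Yes, perfect matching exists (size 3)

Perfect matching: {(W1,J3), (W3,J2), (W5,J1)}
All 3 vertices on the smaller side are matched.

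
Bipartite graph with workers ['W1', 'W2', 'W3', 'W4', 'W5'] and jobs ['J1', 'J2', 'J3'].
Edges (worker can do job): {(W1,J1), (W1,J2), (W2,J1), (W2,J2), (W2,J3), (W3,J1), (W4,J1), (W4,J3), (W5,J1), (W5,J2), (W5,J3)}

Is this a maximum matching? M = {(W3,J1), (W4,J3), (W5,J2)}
Yes, size 3 is maximum

Proposed matching has size 3.
Maximum matching size for this graph: 3.

This is a maximum matching.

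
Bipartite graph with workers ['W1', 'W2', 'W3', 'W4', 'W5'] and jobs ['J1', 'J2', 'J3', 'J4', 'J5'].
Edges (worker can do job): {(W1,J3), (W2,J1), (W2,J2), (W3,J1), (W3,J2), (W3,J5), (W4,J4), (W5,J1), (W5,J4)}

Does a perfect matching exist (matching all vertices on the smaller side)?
Yes, perfect matching exists (size 5)

Perfect matching: {(W1,J3), (W2,J2), (W3,J5), (W4,J4), (W5,J1)}
All 5 vertices on the smaller side are matched.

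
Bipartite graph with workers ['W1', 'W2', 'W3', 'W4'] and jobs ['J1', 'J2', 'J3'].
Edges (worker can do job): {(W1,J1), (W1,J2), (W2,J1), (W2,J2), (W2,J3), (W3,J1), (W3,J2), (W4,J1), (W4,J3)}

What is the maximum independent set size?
Maximum independent set = 4

By König's theorem:
- Min vertex cover = Max matching = 3
- Max independent set = Total vertices - Min vertex cover
- Max independent set = 7 - 3 = 4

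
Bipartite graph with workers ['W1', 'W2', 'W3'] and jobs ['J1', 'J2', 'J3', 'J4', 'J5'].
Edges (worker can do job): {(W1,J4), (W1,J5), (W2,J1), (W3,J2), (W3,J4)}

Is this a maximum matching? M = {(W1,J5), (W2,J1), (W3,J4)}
Yes, size 3 is maximum

Proposed matching has size 3.
Maximum matching size for this graph: 3.

This is a maximum matching.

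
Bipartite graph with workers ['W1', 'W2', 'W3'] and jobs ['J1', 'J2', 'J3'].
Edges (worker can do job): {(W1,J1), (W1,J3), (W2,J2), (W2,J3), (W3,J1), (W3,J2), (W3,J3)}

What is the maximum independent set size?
Maximum independent set = 3

By König's theorem:
- Min vertex cover = Max matching = 3
- Max independent set = Total vertices - Min vertex cover
- Max independent set = 6 - 3 = 3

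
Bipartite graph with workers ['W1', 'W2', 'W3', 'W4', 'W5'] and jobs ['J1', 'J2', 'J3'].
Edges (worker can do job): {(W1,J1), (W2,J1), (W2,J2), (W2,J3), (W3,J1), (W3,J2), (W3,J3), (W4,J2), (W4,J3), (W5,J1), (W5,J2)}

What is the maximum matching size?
Maximum matching size = 3

Maximum matching: {(W3,J3), (W4,J2), (W5,J1)}
Size: 3

This assigns 3 workers to 3 distinct jobs.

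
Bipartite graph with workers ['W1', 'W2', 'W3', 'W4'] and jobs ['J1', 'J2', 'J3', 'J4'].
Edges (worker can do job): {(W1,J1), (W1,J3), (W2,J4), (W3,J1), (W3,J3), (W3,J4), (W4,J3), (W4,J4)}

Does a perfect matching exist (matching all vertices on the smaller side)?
No, maximum matching has size 3 < 4

Maximum matching has size 3, need 4 for perfect matching.
Unmatched workers: ['W1']
Unmatched jobs: ['J2']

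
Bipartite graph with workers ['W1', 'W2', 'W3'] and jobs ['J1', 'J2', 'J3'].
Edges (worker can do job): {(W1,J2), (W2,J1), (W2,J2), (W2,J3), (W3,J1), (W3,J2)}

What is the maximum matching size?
Maximum matching size = 3

Maximum matching: {(W1,J2), (W2,J3), (W3,J1)}
Size: 3

This assigns 3 workers to 3 distinct jobs.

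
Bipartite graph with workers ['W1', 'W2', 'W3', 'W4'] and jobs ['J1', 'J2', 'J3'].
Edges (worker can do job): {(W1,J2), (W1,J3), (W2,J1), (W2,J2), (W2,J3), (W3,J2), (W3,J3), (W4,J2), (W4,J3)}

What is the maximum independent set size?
Maximum independent set = 4

By König's theorem:
- Min vertex cover = Max matching = 3
- Max independent set = Total vertices - Min vertex cover
- Max independent set = 7 - 3 = 4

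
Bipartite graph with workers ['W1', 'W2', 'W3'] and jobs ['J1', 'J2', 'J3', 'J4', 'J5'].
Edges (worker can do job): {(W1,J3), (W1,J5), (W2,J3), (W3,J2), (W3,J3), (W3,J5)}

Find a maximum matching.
Matching: {(W1,J5), (W2,J3), (W3,J2)}

Maximum matching (size 3):
  W1 → J5
  W2 → J3
  W3 → J2

Each worker is assigned to at most one job, and each job to at most one worker.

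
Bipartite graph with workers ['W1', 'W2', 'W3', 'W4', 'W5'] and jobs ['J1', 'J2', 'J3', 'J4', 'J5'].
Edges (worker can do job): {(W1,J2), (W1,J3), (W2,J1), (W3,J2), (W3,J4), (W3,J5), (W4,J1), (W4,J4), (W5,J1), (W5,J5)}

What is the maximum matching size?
Maximum matching size = 5

Maximum matching: {(W1,J3), (W2,J1), (W3,J2), (W4,J4), (W5,J5)}
Size: 5

This assigns 5 workers to 5 distinct jobs.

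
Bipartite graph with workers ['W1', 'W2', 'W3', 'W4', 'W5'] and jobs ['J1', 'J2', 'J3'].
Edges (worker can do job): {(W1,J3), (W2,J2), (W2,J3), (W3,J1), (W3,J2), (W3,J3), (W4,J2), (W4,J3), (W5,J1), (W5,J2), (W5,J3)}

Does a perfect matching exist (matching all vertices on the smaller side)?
Yes, perfect matching exists (size 3)

Perfect matching: {(W3,J2), (W4,J3), (W5,J1)}
All 3 vertices on the smaller side are matched.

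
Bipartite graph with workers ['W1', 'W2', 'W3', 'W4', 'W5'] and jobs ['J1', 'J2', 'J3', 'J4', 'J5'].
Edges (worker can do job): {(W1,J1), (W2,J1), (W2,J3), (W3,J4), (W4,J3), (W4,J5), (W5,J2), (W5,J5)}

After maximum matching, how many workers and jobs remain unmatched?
Unmatched: 0 workers, 0 jobs

Maximum matching size: 5
Workers: 5 total, 5 matched, 0 unmatched
Jobs: 5 total, 5 matched, 0 unmatched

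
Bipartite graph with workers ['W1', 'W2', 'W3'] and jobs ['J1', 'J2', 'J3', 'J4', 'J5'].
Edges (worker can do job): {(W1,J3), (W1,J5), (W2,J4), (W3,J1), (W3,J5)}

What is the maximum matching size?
Maximum matching size = 3

Maximum matching: {(W1,J3), (W2,J4), (W3,J5)}
Size: 3

This assigns 3 workers to 3 distinct jobs.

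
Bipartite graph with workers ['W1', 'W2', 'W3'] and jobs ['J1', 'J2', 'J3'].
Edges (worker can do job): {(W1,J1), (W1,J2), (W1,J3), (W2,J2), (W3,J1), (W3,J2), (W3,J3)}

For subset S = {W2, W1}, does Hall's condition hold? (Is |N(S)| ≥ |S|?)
Yes: |N(S)| = 3, |S| = 2

Subset S = {W2, W1}
Neighbors N(S) = {J1, J2, J3}

|N(S)| = 3, |S| = 2
Hall's condition: |N(S)| ≥ |S| is satisfied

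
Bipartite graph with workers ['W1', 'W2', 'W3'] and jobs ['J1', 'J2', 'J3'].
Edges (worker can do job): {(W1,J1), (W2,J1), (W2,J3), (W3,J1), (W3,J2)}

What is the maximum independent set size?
Maximum independent set = 3

By König's theorem:
- Min vertex cover = Max matching = 3
- Max independent set = Total vertices - Min vertex cover
- Max independent set = 6 - 3 = 3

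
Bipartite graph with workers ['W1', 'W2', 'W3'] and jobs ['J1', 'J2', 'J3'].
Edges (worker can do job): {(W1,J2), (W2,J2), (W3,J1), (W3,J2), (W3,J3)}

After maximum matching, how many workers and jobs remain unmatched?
Unmatched: 1 workers, 1 jobs

Maximum matching size: 2
Workers: 3 total, 2 matched, 1 unmatched
Jobs: 3 total, 2 matched, 1 unmatched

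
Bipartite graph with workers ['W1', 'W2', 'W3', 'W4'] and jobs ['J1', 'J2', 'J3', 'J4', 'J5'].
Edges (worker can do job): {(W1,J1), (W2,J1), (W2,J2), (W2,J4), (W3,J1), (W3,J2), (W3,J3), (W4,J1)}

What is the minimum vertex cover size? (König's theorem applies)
Minimum vertex cover size = 3

By König's theorem: in bipartite graphs,
min vertex cover = max matching = 3

Maximum matching has size 3, so minimum vertex cover also has size 3.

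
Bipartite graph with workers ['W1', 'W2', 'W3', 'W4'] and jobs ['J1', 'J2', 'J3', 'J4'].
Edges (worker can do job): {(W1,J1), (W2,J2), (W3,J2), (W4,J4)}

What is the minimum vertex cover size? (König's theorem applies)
Minimum vertex cover size = 3

By König's theorem: in bipartite graphs,
min vertex cover = max matching = 3

Maximum matching has size 3, so minimum vertex cover also has size 3.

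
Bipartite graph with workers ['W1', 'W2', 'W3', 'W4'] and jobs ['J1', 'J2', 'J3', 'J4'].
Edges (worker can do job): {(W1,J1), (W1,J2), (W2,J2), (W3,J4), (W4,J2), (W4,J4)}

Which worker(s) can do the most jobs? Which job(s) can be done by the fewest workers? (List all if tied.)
Most versatile: W1, W4 (2 jobs); Least covered: J3 (0 workers)

Worker degrees (jobs they can do): W1:2, W2:1, W3:1, W4:2
Job degrees (workers who can do it): J1:1, J2:3, J3:0, J4:2

Maximum worker degree is 2, achieved by: W1, W4
Minimum job degree is 0, achieved by: J3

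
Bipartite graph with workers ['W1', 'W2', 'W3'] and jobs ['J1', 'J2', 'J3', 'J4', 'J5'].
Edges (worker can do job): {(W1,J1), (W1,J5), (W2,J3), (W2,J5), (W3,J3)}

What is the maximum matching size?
Maximum matching size = 3

Maximum matching: {(W1,J1), (W2,J5), (W3,J3)}
Size: 3

This assigns 3 workers to 3 distinct jobs.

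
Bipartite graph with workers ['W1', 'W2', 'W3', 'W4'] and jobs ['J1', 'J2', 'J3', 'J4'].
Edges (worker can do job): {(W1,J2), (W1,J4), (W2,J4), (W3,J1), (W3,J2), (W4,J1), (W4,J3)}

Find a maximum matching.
Matching: {(W1,J2), (W2,J4), (W3,J1), (W4,J3)}

Maximum matching (size 4):
  W1 → J2
  W2 → J4
  W3 → J1
  W4 → J3

Each worker is assigned to at most one job, and each job to at most one worker.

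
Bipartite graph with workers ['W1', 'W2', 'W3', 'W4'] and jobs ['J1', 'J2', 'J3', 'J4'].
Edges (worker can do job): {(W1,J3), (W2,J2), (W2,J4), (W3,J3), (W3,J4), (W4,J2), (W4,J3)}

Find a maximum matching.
Matching: {(W2,J2), (W3,J4), (W4,J3)}

Maximum matching (size 3):
  W2 → J2
  W3 → J4
  W4 → J3

Each worker is assigned to at most one job, and each job to at most one worker.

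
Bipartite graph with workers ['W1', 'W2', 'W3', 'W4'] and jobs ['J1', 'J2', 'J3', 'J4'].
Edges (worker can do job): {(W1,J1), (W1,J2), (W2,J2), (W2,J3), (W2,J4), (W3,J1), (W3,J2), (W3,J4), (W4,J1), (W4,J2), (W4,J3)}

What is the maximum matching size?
Maximum matching size = 4

Maximum matching: {(W1,J1), (W2,J3), (W3,J4), (W4,J2)}
Size: 4

This assigns 4 workers to 4 distinct jobs.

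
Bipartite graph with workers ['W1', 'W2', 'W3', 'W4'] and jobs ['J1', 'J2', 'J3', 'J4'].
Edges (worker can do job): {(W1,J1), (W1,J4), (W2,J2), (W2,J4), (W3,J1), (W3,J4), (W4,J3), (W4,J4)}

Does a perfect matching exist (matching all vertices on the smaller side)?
Yes, perfect matching exists (size 4)

Perfect matching: {(W1,J4), (W2,J2), (W3,J1), (W4,J3)}
All 4 vertices on the smaller side are matched.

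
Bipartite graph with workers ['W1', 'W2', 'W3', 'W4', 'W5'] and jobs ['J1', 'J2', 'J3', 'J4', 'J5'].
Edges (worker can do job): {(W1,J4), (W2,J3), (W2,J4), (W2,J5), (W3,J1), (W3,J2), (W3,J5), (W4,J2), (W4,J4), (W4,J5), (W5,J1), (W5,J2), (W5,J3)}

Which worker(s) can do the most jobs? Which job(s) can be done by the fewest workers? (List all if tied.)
Most versatile: W2, W3, W4, W5 (3 jobs); Least covered: J1, J3 (2 workers)

Worker degrees (jobs they can do): W1:1, W2:3, W3:3, W4:3, W5:3
Job degrees (workers who can do it): J1:2, J2:3, J3:2, J4:3, J5:3

Maximum worker degree is 3, achieved by: W2, W3, W4, W5
Minimum job degree is 2, achieved by: J1, J3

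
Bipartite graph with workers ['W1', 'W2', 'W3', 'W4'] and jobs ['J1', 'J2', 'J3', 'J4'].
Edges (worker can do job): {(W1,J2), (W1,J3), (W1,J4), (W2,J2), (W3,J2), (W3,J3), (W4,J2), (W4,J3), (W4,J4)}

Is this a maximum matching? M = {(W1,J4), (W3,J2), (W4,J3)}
Yes, size 3 is maximum

Proposed matching has size 3.
Maximum matching size for this graph: 3.

This is a maximum matching.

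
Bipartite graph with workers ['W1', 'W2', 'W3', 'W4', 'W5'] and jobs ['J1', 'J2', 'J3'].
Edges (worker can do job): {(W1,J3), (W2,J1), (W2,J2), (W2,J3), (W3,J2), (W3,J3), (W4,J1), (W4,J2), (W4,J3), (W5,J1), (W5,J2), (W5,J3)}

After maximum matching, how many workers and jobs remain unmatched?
Unmatched: 2 workers, 0 jobs

Maximum matching size: 3
Workers: 5 total, 3 matched, 2 unmatched
Jobs: 3 total, 3 matched, 0 unmatched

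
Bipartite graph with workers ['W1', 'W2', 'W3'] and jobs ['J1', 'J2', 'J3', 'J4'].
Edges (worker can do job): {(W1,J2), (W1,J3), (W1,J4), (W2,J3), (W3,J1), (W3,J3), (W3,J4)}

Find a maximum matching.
Matching: {(W1,J2), (W2,J3), (W3,J1)}

Maximum matching (size 3):
  W1 → J2
  W2 → J3
  W3 → J1

Each worker is assigned to at most one job, and each job to at most one worker.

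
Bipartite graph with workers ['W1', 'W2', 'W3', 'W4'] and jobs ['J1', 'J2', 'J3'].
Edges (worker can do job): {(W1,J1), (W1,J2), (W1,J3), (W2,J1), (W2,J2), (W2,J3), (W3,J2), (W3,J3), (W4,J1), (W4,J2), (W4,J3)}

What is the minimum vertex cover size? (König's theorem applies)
Minimum vertex cover size = 3

By König's theorem: in bipartite graphs,
min vertex cover = max matching = 3

Maximum matching has size 3, so minimum vertex cover also has size 3.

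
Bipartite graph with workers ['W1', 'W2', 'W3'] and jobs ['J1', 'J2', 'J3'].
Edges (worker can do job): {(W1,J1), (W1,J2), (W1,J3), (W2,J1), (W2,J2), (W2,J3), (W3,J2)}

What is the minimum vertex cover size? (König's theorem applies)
Minimum vertex cover size = 3

By König's theorem: in bipartite graphs,
min vertex cover = max matching = 3

Maximum matching has size 3, so minimum vertex cover also has size 3.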